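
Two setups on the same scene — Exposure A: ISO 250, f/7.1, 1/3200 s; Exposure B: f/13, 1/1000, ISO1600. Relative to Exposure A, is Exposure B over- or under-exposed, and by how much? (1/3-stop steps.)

2 2/3 stops brighter

Aperture: f/7.1 → f/8 → f/9 → f/10 → f/11 → f/13 — 1 2/3 stops stopped down (darker).
Shutter speed: 1/3200 → 1/2500 → 1/2000 → 1/1600 → 1/1250 → 1/1000 — 1 2/3 stops longer (brighter).
ISO: 250 → 320 → 400 → 500 → 640 → 800 → 1000 → 1250 → 1600 — 2 2/3 stops raised (brighter).
Net: −1 2/3 +1 2/3 +2 2/3 = +2 2/3 stops.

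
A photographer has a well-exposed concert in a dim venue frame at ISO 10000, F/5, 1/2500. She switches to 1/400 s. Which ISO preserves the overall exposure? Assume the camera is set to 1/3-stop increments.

Shutter speed: 1/2500 → 1/2000 → 1/1600 → 1/1250 → 1/1000 → 1/800 → 1/640 → 1/500 → 1/400 — 2 2/3 stops slower (brighter).
Need 2 2/3 stops darker from the ISO: 10000 → 8000 → 6400 → 5000 → 4000 → 3200 → 2500 → 2000 → 1600.

ISO 1600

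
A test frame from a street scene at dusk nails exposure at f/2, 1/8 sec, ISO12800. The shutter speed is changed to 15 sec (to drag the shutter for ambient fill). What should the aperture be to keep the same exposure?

f/22

Shutter speed: 1/8 → 1/4 → 1/2 → 1 → 2 → 4 → 8 → 15 — 7 stops slower (brighter).
Need 7 stops darker from the aperture: f/2 → f/2.8 → f/4 → f/5.6 → f/8 → f/11 → f/16 → f/22.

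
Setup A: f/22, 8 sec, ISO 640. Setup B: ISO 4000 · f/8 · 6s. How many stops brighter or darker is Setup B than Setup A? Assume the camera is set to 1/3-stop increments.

5 1/3 stops brighter

Aperture: f/22 → f/20 → f/18 → f/16 → f/14 → f/13 → f/11 → f/10 → f/9 → f/8 — 3 stops wider (brighter).
Shutter speed: 8 → 6 — 1/3 stop faster (darker).
ISO: 640 → 800 → 1000 → 1250 → 1600 → 2000 → 2500 → 3200 → 4000 — 2 2/3 stops higher (brighter).
Net: +3 −1/3 +2 2/3 = +5 1/3 stops.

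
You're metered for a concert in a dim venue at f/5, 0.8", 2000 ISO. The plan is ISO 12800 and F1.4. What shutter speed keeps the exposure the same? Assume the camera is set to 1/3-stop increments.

1/100s

ISO: 2000 → 2500 → 3200 → 4000 → 5000 → 6400 → 8000 → 10000 → 12800 — 2 2/3 stops higher (brighter).
Aperture: f/5 → f/4.5 → f/4 → f/3.5 → f/3.2 → f/2.8 → f/2.5 → f/2.2 → f/2 → f/1.8 → f/1.6 → f/1.4 — 3 2/3 stops larger aperture (brighter).
Net change so far: 6 1/3 stops brighter. Offset with the shutter speed: 0.8 → 0.6 → 0.5 → 0.4 → 0.3 → 1/4 → 1/5 → 1/6 → 1/8 → 1/10 → 1/13 → 1/15 → 1/20 → 1/25 → 1/30 → 1/40 → 1/50 → 1/60 → 1/80 → 1/100.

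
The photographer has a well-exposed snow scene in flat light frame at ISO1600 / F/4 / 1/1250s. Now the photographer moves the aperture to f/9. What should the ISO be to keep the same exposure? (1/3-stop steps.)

Aperture: f/4 → f/4.5 → f/5 → f/5.6 → f/6.3 → f/7.1 → f/8 → f/9 — 2 1/3 stops smaller aperture (darker).
Need 2 1/3 stops brighter from the ISO: 1600 → 2000 → 2500 → 3200 → 4000 → 5000 → 6400 → 8000.

ISO 8000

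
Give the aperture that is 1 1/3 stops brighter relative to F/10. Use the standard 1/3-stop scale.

f/6.3

Aperture: f/10 → f/9 → f/8 → f/7.1 → f/6.3 — 1 1/3 stops larger aperture (brighter).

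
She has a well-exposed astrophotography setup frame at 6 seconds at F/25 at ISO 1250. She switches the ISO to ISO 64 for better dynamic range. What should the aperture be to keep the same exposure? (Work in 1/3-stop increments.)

ISO: 1250 → 1000 → 800 → 640 → 500 → 400 → 320 → 250 → 200 → 160 → 125 → 100 → 80 → 64 — 4 1/3 stops lower (darker).
Need 4 1/3 stops brighter from the aperture: f/25 → f/22 → f/20 → f/18 → f/16 → f/14 → f/13 → f/11 → f/10 → f/9 → f/8 → f/7.1 → f/6.3 → f/5.6.

f/5.6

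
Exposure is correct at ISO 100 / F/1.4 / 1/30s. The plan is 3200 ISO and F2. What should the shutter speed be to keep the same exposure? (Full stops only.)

1/500s

ISO: 100 → 200 → 400 → 800 → 1600 → 3200 — 5 stops raised (brighter).
Aperture: f/1.4 → f/2 — 1 stop stopped down (darker).
Net change so far: 4 stops brighter. Offset with the shutter speed: 1/30 → 1/60 → 1/125 → 1/250 → 1/500.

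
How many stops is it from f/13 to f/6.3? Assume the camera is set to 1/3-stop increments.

f/13 → f/11 → f/10 → f/9 → f/8 → f/7.1 → f/6.3 — count the steps: 6 third-stops = 2 stops.

2 stops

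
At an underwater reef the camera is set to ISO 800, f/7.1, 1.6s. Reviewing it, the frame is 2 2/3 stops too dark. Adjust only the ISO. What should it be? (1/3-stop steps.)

ISO 5000

Underexposed by 2 2/3 stops → need 2 2/3 stops brighter.
ISO: 800 → 1000 → 1250 → 1600 → 2000 → 2500 → 3200 → 4000 → 5000.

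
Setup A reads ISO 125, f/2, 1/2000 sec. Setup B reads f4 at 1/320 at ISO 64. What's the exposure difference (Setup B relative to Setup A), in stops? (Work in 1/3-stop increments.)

Aperture: f/2 → f/2.2 → f/2.5 → f/2.8 → f/3.2 → f/3.5 → f/4 — 2 stops narrower (darker).
Shutter speed: 1/2000 → 1/1600 → 1/1250 → 1/1000 → 1/800 → 1/640 → 1/500 → 1/400 → 1/320 — 2 2/3 stops longer (brighter).
ISO: 125 → 100 → 80 → 64 — 1 stop dropped (darker).
Net: −2 +2 2/3 −1 = −1/3 stops.

1/3 stop darker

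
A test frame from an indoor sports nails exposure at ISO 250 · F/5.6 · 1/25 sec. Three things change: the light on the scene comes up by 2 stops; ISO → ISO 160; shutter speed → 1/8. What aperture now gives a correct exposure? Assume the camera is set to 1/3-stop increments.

Scene light: 2 stops brighter.
ISO: 250 → 200 → 160 — 2/3 stop dropped (darker).
Shutter speed: 1/25 → 1/20 → 1/15 → 1/13 → 1/10 → 1/8 — 1 2/3 stops longer (brighter).
Net so far: 3 stops brighter. Aperture: f/5.6 → f/6.3 → f/7.1 → f/8 → f/9 → f/10 → f/11 → f/13 → f/14 → f/16.

f/16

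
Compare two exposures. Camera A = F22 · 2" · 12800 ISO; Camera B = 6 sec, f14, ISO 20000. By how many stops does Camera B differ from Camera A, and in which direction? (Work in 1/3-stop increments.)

3 2/3 stops brighter

Aperture: f/22 → f/20 → f/18 → f/16 → f/14 — 1 1/3 stops larger aperture (brighter).
Shutter speed: 2 → 2.5 → 3.2 → 4 → 5 → 6 — 1 2/3 stops longer (brighter).
ISO: 12800 → 16000 → 20000 — 2/3 stop raised (brighter).
Net: +1 1/3 +1 2/3 +2/3 = +3 2/3 stops.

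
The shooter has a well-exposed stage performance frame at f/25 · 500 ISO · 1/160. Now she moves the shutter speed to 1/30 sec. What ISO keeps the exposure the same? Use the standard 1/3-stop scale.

ISO 100

Shutter speed: 1/160 → 1/125 → 1/100 → 1/80 → 1/60 → 1/50 → 1/40 → 1/30 — 2 1/3 stops slower (brighter).
Need 2 1/3 stops darker from the ISO: 500 → 400 → 320 → 250 → 200 → 160 → 125 → 100.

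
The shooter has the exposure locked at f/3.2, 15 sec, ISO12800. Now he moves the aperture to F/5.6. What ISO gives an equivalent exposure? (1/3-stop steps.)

ISO 40000

Aperture: f/3.2 → f/3.5 → f/4 → f/4.5 → f/5 → f/5.6 — 1 2/3 stops smaller aperture (darker).
Need 1 2/3 stops brighter from the ISO: 12800 → 16000 → 20000 → 25600 → 32000 → 40000.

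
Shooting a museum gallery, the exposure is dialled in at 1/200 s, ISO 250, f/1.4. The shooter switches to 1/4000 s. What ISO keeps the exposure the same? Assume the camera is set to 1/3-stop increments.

Shutter speed: 1/200 → 1/250 → 1/320 → 1/400 → 1/500 → 1/640 → 1/800 → 1/1000 → 1/1250 → 1/1600 → 1/2000 → 1/2500 → 1/3200 → 1/4000 — 4 1/3 stops faster (darker).
Need 4 1/3 stops brighter from the ISO: 250 → 320 → 400 → 500 → 640 → 800 → 1000 → 1250 → 1600 → 2000 → 2500 → 3200 → 4000 → 5000.

ISO 5000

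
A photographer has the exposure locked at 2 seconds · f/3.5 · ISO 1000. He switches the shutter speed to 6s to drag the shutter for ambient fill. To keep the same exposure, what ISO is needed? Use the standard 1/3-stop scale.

Shutter speed: 2 → 2.5 → 3.2 → 4 → 5 → 6 — 1 2/3 stops longer (brighter).
Need 1 2/3 stops darker from the ISO: 1000 → 800 → 640 → 500 → 400 → 320.

ISO 320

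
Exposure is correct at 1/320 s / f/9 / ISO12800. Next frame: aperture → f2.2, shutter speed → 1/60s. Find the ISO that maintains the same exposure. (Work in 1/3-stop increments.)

Aperture: f/9 → f/8 → f/7.1 → f/6.3 → f/5.6 → f/5 → f/4.5 → f/4 → f/3.5 → f/3.2 → f/2.8 → f/2.5 → f/2.2 — 4 stops larger aperture (brighter).
Shutter speed: 1/320 → 1/250 → 1/200 → 1/160 → 1/125 → 1/100 → 1/80 → 1/60 — 2 1/3 stops longer (brighter).
Net change so far: 6 1/3 stops brighter. Offset with the ISO: 12800 → 10000 → 8000 → 6400 → 5000 → 4000 → 3200 → 2500 → 2000 → 1600 → 1250 → 1000 → 800 → 640 → 500 → 400 → 320 → 250 → 200 → 160.

ISO 160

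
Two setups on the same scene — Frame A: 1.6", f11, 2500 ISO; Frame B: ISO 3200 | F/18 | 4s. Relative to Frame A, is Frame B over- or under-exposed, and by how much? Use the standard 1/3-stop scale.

1/3 stop brighter

Aperture: f/11 → f/13 → f/14 → f/16 → f/18 — 1 1/3 stops stopped down (darker).
Shutter speed: 1.6 → 2 → 2.5 → 3.2 → 4 — 1 1/3 stops longer (brighter).
ISO: 2500 → 3200 — 1/3 stop raised (brighter).
Net: −1 1/3 +1 1/3 +1/3 = +1/3 stops.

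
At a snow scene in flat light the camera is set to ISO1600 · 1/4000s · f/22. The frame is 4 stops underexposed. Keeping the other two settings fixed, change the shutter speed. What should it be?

Underexposed by 4 stops → need 4 stops brighter.
Shutter speed: 1/4000 → 1/2000 → 1/1000 → 1/500 → 1/250.

1/250s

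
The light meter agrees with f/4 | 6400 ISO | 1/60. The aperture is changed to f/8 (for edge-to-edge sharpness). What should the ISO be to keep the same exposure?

ISO 25600

Aperture: f/4 → f/5.6 → f/8 — 2 stops smaller aperture (darker).
Need 2 stops brighter from the ISO: 6400 → 12800 → 25600.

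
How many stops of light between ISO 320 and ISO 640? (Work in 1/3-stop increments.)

1 stop

320 → 400 → 500 → 640 — count the steps: 3 third-stops = 1 stop.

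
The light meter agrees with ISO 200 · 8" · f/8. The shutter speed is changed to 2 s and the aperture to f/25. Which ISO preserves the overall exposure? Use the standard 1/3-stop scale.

Shutter speed: 8 → 6 → 5 → 4 → 3.2 → 2.5 → 2 — 2 stops shorter (darker).
Aperture: f/8 → f/9 → f/10 → f/11 → f/13 → f/14 → f/16 → f/18 → f/20 → f/22 → f/25 — 3 1/3 stops narrower (darker).
Net change so far: 5 1/3 stops darker. Offset with the ISO: 200 → 250 → 320 → 400 → 500 → 640 → 800 → 1000 → 1250 → 1600 → 2000 → 2500 → 3200 → 4000 → 5000 → 6400 → 8000.

ISO 8000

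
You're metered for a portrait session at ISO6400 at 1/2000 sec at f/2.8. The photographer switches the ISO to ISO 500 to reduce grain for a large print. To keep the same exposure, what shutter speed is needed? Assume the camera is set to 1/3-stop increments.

1/160s

ISO: 6400 → 5000 → 4000 → 3200 → 2500 → 2000 → 1600 → 1250 → 1000 → 800 → 640 → 500 — 3 2/3 stops dropped (darker).
Need 3 2/3 stops brighter from the shutter speed: 1/2000 → 1/1600 → 1/1250 → 1/1000 → 1/800 → 1/640 → 1/500 → 1/400 → 1/320 → 1/250 → 1/200 → 1/160.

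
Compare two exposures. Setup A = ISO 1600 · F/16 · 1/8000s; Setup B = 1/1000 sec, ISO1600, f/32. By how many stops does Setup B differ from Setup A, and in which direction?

Aperture: f/16 → f/22 → f/32 — 2 stops narrower (darker).
Shutter speed: 1/8000 → 1/4000 → 1/2000 → 1/1000 — 3 stops slower (brighter).
ISO: unchanged.
Net: −2 +3 = +1 stop.

1 stop brighter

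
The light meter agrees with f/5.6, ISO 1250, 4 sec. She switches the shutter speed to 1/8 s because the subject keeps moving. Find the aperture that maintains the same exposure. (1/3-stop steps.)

Shutter speed: 4 → 3.2 → 2.5 → 2 → 1.6 → 1.3 → 1 → 0.8 → 0.6 → 0.5 → 0.4 → 0.3 → 1/4 → 1/5 → 1/6 → 1/8 — 5 stops faster (darker).
Need 5 stops brighter from the aperture: f/5.6 → f/5 → f/4.5 → f/4 → f/3.5 → f/3.2 → f/2.8 → f/2.5 → f/2.2 → f/2 → f/1.8 → f/1.6 → f/1.4 → f/1.2 → f/1.1 → f/1.0.

f/1.0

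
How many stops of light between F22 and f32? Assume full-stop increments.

f/22 → f/32 — count the steps: 1 stop.

1 stop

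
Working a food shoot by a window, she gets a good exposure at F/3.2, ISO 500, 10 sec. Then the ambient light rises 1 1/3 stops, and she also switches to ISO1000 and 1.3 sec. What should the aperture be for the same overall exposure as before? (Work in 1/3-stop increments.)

Scene light: 1 1/3 stops brighter.
ISO: 500 → 640 → 800 → 1000 — 1 stop higher (brighter).
Shutter speed: 10 → 8 → 6 → 5 → 4 → 3.2 → 2.5 → 2 → 1.6 → 1.3 — 3 stops shorter (darker).
Net so far: 2/3 stop darker. Aperture: f/3.2 → f/2.8 → f/2.5.

f/2.5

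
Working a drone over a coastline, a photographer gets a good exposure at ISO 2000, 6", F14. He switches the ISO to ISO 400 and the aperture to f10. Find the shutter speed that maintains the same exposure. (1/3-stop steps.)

15 s

ISO: 2000 → 1600 → 1250 → 1000 → 800 → 640 → 500 → 400 — 2 1/3 stops dropped (darker).
Aperture: f/14 → f/13 → f/11 → f/10 — 1 stop wider (brighter).
Net change so far: 1 1/3 stops darker. Offset with the shutter speed: 6 → 8 → 10 → 13 → 15.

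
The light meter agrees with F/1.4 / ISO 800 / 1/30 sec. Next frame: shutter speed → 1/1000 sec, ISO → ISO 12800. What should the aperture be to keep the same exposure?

Shutter speed: 1/30 → 1/60 → 1/125 → 1/250 → 1/500 → 1/1000 — 5 stops faster (darker).
ISO: 800 → 1600 → 3200 → 6400 → 12800 — 4 stops higher (brighter).
Net change so far: 1 stop darker. Offset with the aperture: f/1.4 → f/1.0.

f/1.0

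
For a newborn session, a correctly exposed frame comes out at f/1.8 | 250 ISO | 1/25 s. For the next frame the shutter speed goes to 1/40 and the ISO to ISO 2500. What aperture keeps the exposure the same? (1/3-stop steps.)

Shutter speed: 1/25 → 1/30 → 1/40 — 2/3 stop faster (darker).
ISO: 250 → 320 → 400 → 500 → 640 → 800 → 1000 → 1250 → 1600 → 2000 → 2500 — 3 1/3 stops raised (brighter).
Net change so far: 2 2/3 stops brighter. Offset with the aperture: f/1.8 → f/2 → f/2.2 → f/2.5 → f/2.8 → f/3.2 → f/3.5 → f/4 → f/4.5.

f/4.5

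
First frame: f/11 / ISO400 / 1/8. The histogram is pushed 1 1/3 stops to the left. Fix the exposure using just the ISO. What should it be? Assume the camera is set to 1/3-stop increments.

ISO 1000

Underexposed by 1 1/3 stops → need 1 1/3 stops brighter.
ISO: 400 → 500 → 640 → 800 → 1000.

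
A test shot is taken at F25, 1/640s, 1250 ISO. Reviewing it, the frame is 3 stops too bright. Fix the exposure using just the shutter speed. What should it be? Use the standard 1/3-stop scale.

1/5000s

Overexposed by 3 stops → need 3 stops darker.
Shutter speed: 1/640 → 1/800 → 1/1000 → 1/1250 → 1/1600 → 1/2000 → 1/2500 → 1/3200 → 1/4000 → 1/5000.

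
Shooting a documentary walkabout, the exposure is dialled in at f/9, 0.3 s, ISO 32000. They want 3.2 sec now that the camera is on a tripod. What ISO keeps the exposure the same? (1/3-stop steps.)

ISO 3200

Shutter speed: 0.3 → 0.4 → 0.5 → 0.6 → 0.8 → 1 → 1.3 → 1.6 → 2 → 2.5 → 3.2 — 3 1/3 stops slower (brighter).
Need 3 1/3 stops darker from the ISO: 32000 → 25600 → 20000 → 16000 → 12800 → 10000 → 8000 → 6400 → 5000 → 4000 → 3200.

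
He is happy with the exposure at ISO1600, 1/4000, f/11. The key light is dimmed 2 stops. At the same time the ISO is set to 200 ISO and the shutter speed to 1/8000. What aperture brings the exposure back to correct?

f/1.4

Scene light: 2 stops darker.
ISO: 1600 → 800 → 400 → 200 — 3 stops lower (darker).
Shutter speed: 1/4000 → 1/8000 — 1 stop shorter (darker).
Net so far: 6 stops darker. Aperture: f/11 → f/8 → f/5.6 → f/4 → f/2.8 → f/2 → f/1.4.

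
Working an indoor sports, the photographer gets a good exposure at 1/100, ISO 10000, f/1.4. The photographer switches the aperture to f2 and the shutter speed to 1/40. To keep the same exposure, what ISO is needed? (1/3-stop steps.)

ISO 8000

Aperture: f/1.4 → f/1.6 → f/1.8 → f/2 — 1 stop narrower (darker).
Shutter speed: 1/100 → 1/80 → 1/60 → 1/50 → 1/40 — 1 1/3 stops slower (brighter).
Net change so far: 1/3 stop brighter. Offset with the ISO: 10000 → 8000.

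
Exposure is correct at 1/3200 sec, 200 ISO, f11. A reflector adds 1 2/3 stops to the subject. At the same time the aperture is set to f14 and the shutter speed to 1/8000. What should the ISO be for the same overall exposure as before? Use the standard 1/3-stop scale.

Scene light: 1 2/3 stops brighter.
Aperture: f/11 → f/13 → f/14 — 2/3 stop narrower (darker).
Shutter speed: 1/3200 → 1/4000 → 1/5000 → 1/6400 → 1/8000 — 1 1/3 stops shorter (darker).
Net so far: 1/3 stop darker. ISO: 200 → 250.

ISO 250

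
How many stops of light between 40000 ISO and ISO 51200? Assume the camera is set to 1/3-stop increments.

1/3 stop

40000 → 51200 — count the steps: 1 third-stops = 1/3 stop.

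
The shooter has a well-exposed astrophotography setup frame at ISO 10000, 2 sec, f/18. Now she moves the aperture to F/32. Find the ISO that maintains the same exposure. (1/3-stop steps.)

ISO 32000

Aperture: f/18 → f/20 → f/22 → f/25 → f/29 → f/32 — 1 2/3 stops smaller aperture (darker).
Need 1 2/3 stops brighter from the ISO: 10000 → 12800 → 16000 → 20000 → 25600 → 32000.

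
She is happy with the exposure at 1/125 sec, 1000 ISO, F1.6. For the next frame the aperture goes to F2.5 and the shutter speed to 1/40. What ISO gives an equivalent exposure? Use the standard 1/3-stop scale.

ISO 800

Aperture: f/1.6 → f/1.8 → f/2 → f/2.2 → f/2.5 — 1 1/3 stops narrower (darker).
Shutter speed: 1/125 → 1/100 → 1/80 → 1/60 → 1/50 → 1/40 — 1 2/3 stops slower (brighter).
Net change so far: 1/3 stop brighter. Offset with the ISO: 1000 → 800.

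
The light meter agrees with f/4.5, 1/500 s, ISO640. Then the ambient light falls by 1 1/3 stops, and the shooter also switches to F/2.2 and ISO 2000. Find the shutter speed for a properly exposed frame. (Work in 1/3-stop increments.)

Scene light: 1 1/3 stops darker.
Aperture: f/4.5 → f/4 → f/3.5 → f/3.2 → f/2.8 → f/2.5 → f/2.2 — 2 stops wider (brighter).
ISO: 640 → 800 → 1000 → 1250 → 1600 → 2000 — 1 2/3 stops raised (brighter).
Net so far: 2 1/3 stops brighter. Shutter speed: 1/500 → 1/640 → 1/800 → 1/1000 → 1/1250 → 1/1600 → 1/2000 → 1/2500.

1/2500s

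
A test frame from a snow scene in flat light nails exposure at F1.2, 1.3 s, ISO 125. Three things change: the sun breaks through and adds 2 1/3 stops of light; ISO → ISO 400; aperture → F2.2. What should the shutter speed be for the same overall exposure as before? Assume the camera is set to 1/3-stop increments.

Scene light: 2 1/3 stops brighter.
ISO: 125 → 160 → 200 → 250 → 320 → 400 — 1 2/3 stops higher (brighter).
Aperture: f/1.2 → f/1.4 → f/1.6 → f/1.8 → f/2 → f/2.2 — 1 2/3 stops smaller aperture (darker).
Net so far: 2 1/3 stops brighter. Shutter speed: 1.3 → 1 → 0.8 → 0.6 → 0.5 → 0.4 → 0.3 → 1/4.

1/4s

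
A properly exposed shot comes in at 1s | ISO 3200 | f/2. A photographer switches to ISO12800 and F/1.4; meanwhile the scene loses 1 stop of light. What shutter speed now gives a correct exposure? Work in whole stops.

Scene light: 1 stop darker.
ISO: 3200 → 6400 → 12800 — 2 stops higher (brighter).
Aperture: f/2 → f/1.4 — 1 stop larger aperture (brighter).
Net so far: 2 stops brighter. Shutter speed: 1 → 1/2 → 1/4.

1/4s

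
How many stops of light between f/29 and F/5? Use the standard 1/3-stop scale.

f/29 → f/25 → f/22 → f/20 → f/18 → f/16 → f/14 → f/13 → f/11 → f/10 → f/9 → f/8 → f/7.1 → f/6.3 → f/5.6 → f/5 — count the steps: 15 third-stops = 5 stops.

5 stops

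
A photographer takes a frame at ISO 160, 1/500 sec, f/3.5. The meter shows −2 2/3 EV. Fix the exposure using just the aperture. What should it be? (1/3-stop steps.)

f/1.4

Underexposed by 2 2/3 stops → need 2 2/3 stops brighter.
Aperture: f/3.5 → f/3.2 → f/2.8 → f/2.5 → f/2.2 → f/2 → f/1.8 → f/1.6 → f/1.4.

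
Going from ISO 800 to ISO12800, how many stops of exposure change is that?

800 → 1600 → 3200 → 6400 → 12800 — count the steps: 4 stops.

4 stops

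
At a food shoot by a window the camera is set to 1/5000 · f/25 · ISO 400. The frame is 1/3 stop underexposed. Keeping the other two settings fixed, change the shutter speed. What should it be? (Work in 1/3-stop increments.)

Underexposed by 1/3 stop → need 1/3 stop brighter.
Shutter speed: 1/5000 → 1/4000.

1/4000s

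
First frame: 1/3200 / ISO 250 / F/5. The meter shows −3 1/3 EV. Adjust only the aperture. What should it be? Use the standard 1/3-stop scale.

Underexposed by 3 1/3 stops → need 3 1/3 stops brighter.
Aperture: f/5 → f/4.5 → f/4 → f/3.5 → f/3.2 → f/2.8 → f/2.5 → f/2.2 → f/2 → f/1.8 → f/1.6.

f/1.6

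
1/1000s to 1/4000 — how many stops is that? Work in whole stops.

2 stops

1/1000 → 1/2000 → 1/4000 — count the steps: 2 stops.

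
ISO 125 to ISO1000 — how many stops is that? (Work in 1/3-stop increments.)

3 stops

125 → 160 → 200 → 250 → 320 → 400 → 500 → 640 → 800 → 1000 — count the steps: 9 third-stops = 3 stops.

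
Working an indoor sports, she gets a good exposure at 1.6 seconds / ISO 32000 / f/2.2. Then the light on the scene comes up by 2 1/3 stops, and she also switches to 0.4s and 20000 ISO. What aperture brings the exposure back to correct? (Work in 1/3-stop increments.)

f/2

Scene light: 2 1/3 stops brighter.
Shutter speed: 1.6 → 1.3 → 1 → 0.8 → 0.6 → 0.5 → 0.4 — 2 stops faster (darker).
ISO: 32000 → 25600 → 20000 — 2/3 stop lower (darker).
Net so far: 1/3 stop darker. Aperture: f/2.2 → f/2.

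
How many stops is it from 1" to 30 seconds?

5 stops

1 → 2 → 4 → 8 → 15 → 30 — count the steps: 5 stops.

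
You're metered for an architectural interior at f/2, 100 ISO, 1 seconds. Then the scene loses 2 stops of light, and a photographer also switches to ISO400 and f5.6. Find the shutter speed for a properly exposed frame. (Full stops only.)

Scene light: 2 stops darker.
ISO: 100 → 200 → 400 — 2 stops raised (brighter).
Aperture: f/2 → f/2.8 → f/4 → f/5.6 — 3 stops smaller aperture (darker).
Net so far: 3 stops darker. Shutter speed: 1 → 2 → 4 → 8.

8 s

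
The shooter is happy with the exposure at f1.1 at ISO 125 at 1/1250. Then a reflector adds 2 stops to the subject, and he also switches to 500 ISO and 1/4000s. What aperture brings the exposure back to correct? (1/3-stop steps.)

Scene light: 2 stops brighter.
ISO: 125 → 160 → 200 → 250 → 320 → 400 → 500 — 2 stops raised (brighter).
Shutter speed: 1/1250 → 1/1600 → 1/2000 → 1/2500 → 1/3200 → 1/4000 — 1 2/3 stops faster (darker).
Net so far: 2 1/3 stops brighter. Aperture: f/1.1 → f/1.2 → f/1.4 → f/1.6 → f/1.8 → f/2 → f/2.2 → f/2.5.

f/2.5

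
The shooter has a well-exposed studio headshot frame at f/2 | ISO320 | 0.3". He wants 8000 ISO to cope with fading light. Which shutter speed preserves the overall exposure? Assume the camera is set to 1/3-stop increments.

1/80s

ISO: 320 → 400 → 500 → 640 → 800 → 1000 → 1250 → 1600 → 2000 → 2500 → 3200 → 4000 → 5000 → 6400 → 8000 — 4 2/3 stops raised (brighter).
Need 4 2/3 stops darker from the shutter speed: 0.3 → 1/4 → 1/5 → 1/6 → 1/8 → 1/10 → 1/13 → 1/15 → 1/20 → 1/25 → 1/30 → 1/40 → 1/50 → 1/60 → 1/80.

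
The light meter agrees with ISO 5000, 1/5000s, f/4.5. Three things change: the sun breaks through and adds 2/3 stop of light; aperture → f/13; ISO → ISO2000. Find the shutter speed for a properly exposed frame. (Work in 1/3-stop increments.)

Scene light: 2/3 stop brighter.
Aperture: f/4.5 → f/5 → f/5.6 → f/6.3 → f/7.1 → f/8 → f/9 → f/10 → f/11 → f/13 — 3 stops stopped down (darker).
ISO: 5000 → 4000 → 3200 → 2500 → 2000 — 1 1/3 stops lower (darker).
Net so far: 3 2/3 stops darker. Shutter speed: 1/5000 → 1/4000 → 1/3200 → 1/2500 → 1/2000 → 1/1600 → 1/1250 → 1/1000 → 1/800 → 1/640 → 1/500 → 1/400.

1/400s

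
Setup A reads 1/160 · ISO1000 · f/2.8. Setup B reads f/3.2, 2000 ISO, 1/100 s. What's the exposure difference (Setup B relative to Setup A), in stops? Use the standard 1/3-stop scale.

1 1/3 stops brighter

Aperture: f/2.8 → f/3.2 — 1/3 stop stopped down (darker).
Shutter speed: 1/160 → 1/125 → 1/100 — 2/3 stop longer (brighter).
ISO: 1000 → 1250 → 1600 → 2000 — 1 stop higher (brighter).
Net: −1/3 +2/3 +1 = +1 1/3 stops.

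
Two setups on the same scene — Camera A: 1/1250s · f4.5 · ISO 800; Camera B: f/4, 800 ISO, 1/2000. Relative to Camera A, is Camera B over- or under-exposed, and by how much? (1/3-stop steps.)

1/3 stop darker

Aperture: f/4.5 → f/4 — 1/3 stop wider (brighter).
Shutter speed: 1/1250 → 1/1600 → 1/2000 — 2/3 stop shorter (darker).
ISO: unchanged.
Net: +1/3 −2/3 = −1/3 stops.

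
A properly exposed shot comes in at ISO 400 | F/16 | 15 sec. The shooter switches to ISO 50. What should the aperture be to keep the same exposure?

f/5.6

ISO: 400 → 200 → 100 → 50 — 3 stops lower (darker).
Need 3 stops brighter from the aperture: f/16 → f/11 → f/8 → f/5.6.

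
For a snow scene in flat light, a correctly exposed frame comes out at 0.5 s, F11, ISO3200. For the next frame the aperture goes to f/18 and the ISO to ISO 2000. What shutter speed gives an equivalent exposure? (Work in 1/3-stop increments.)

2 s

Aperture: f/11 → f/13 → f/14 → f/16 → f/18 — 1 1/3 stops smaller aperture (darker).
ISO: 3200 → 2500 → 2000 — 2/3 stop dropped (darker).
Net change so far: 2 stops darker. Offset with the shutter speed: 0.5 → 0.6 → 0.8 → 1 → 1.3 → 1.6 → 2.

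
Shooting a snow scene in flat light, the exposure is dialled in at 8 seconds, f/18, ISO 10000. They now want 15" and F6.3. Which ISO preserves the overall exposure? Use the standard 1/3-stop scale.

ISO 640

Shutter speed: 8 → 10 → 13 → 15 — 1 stop slower (brighter).
Aperture: f/18 → f/16 → f/14 → f/13 → f/11 → f/10 → f/9 → f/8 → f/7.1 → f/6.3 — 3 stops opened up (brighter).
Net change so far: 4 stops brighter. Offset with the ISO: 10000 → 8000 → 6400 → 5000 → 4000 → 3200 → 2500 → 2000 → 1600 → 1250 → 1000 → 800 → 640.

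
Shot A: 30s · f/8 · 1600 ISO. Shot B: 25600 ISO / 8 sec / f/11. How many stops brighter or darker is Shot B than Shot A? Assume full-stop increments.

1 stop brighter

Aperture: f/8 → f/11 — 1 stop stopped down (darker).
Shutter speed: 30 → 15 → 8 — 2 stops shorter (darker).
ISO: 1600 → 3200 → 6400 → 12800 → 25600 — 4 stops raised (brighter).
Net: −1 −2 +4 = +1 stop.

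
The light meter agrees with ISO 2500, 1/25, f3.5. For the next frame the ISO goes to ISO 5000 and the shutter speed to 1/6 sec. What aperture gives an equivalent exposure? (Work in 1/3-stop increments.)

f/10

ISO: 2500 → 3200 → 4000 → 5000 — 1 stop raised (brighter).
Shutter speed: 1/25 → 1/20 → 1/15 → 1/13 → 1/10 → 1/8 → 1/6 — 2 stops longer (brighter).
Net change so far: 3 stops brighter. Offset with the aperture: f/3.5 → f/4 → f/4.5 → f/5 → f/5.6 → f/6.3 → f/7.1 → f/8 → f/9 → f/10.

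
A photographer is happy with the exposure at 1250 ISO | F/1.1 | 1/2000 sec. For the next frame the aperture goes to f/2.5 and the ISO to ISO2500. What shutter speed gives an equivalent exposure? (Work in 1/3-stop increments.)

Aperture: f/1.1 → f/1.2 → f/1.4 → f/1.6 → f/1.8 → f/2 → f/2.2 → f/2.5 — 2 1/3 stops stopped down (darker).
ISO: 1250 → 1600 → 2000 → 2500 — 1 stop higher (brighter).
Net change so far: 1 1/3 stops darker. Offset with the shutter speed: 1/2000 → 1/1600 → 1/1250 → 1/1000 → 1/800.

1/800s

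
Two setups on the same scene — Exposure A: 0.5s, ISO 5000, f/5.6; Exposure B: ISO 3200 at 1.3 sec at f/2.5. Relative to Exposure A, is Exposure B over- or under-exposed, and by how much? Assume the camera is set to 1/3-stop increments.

3 stops brighter

Aperture: f/5.6 → f/5 → f/4.5 → f/4 → f/3.5 → f/3.2 → f/2.8 → f/2.5 — 2 1/3 stops opened up (brighter).
Shutter speed: 0.5 → 0.6 → 0.8 → 1 → 1.3 — 1 1/3 stops longer (brighter).
ISO: 5000 → 4000 → 3200 — 2/3 stop dropped (darker).
Net: +2 1/3 +1 1/3 −2/3 = +3 stops.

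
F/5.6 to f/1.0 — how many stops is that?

f/5.6 → f/4 → f/2.8 → f/2 → f/1.4 → f/1.0 — count the steps: 5 stops.

5 stops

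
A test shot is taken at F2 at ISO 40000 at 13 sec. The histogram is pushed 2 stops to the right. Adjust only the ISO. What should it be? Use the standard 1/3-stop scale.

ISO 10000

Overexposed by 2 stops → need 2 stops darker.
ISO: 40000 → 32000 → 25600 → 20000 → 16000 → 12800 → 10000.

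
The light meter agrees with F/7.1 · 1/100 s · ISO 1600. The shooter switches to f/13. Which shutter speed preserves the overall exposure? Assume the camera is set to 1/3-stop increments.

Aperture: f/7.1 → f/8 → f/9 → f/10 → f/11 → f/13 — 1 2/3 stops narrower (darker).
Need 1 2/3 stops brighter from the shutter speed: 1/100 → 1/80 → 1/60 → 1/50 → 1/40 → 1/30.

1/30s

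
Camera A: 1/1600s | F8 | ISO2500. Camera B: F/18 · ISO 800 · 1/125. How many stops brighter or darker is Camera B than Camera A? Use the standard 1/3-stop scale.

Aperture: f/8 → f/9 → f/10 → f/11 → f/13 → f/14 → f/16 → f/18 — 2 1/3 stops smaller aperture (darker).
Shutter speed: 1/1600 → 1/1250 → 1/1000 → 1/800 → 1/640 → 1/500 → 1/400 → 1/320 → 1/250 → 1/200 → 1/160 → 1/125 — 3 2/3 stops slower (brighter).
ISO: 2500 → 2000 → 1600 → 1250 → 1000 → 800 — 1 2/3 stops dropped (darker).
Net: −2 1/3 +3 2/3 −1 2/3 = −1/3 stops.

1/3 stop darker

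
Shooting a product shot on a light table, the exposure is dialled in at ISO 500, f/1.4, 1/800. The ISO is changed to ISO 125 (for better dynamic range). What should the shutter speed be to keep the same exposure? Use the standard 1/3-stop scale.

ISO: 500 → 400 → 320 → 250 → 200 → 160 → 125 — 2 stops lower (darker).
Need 2 stops brighter from the shutter speed: 1/800 → 1/640 → 1/500 → 1/400 → 1/320 → 1/250 → 1/200.

1/200s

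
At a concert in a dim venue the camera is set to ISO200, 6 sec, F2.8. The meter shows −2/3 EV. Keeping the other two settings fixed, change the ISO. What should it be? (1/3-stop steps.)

Underexposed by 2/3 stop → need 2/3 stop brighter.
ISO: 200 → 250 → 320.

ISO 320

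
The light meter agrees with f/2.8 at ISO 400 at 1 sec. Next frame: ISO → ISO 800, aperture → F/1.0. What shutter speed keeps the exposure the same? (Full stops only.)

1/15s

ISO: 400 → 800 — 1 stop raised (brighter).
Aperture: f/2.8 → f/2 → f/1.4 → f/1.0 — 3 stops larger aperture (brighter).
Net change so far: 4 stops brighter. Offset with the shutter speed: 1 → 1/2 → 1/4 → 1/8 → 1/15.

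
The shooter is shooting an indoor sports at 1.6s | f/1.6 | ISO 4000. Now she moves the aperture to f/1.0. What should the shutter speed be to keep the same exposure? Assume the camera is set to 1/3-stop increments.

0.6 s

Aperture: f/1.6 → f/1.4 → f/1.2 → f/1.1 → f/1.0 — 1 1/3 stops wider (brighter).
Need 1 1/3 stops darker from the shutter speed: 1.6 → 1.3 → 1 → 0.8 → 0.6.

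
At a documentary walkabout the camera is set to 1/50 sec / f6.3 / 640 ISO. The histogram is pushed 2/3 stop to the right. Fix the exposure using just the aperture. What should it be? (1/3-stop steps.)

Overexposed by 2/3 stop → need 2/3 stop darker.
Aperture: f/6.3 → f/7.1 → f/8.

f/8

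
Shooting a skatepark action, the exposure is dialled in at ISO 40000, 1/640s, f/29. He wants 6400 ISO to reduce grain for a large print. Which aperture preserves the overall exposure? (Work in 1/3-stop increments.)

ISO: 40000 → 32000 → 25600 → 20000 → 16000 → 12800 → 10000 → 8000 → 6400 — 2 2/3 stops dropped (darker).
Need 2 2/3 stops brighter from the aperture: f/29 → f/25 → f/22 → f/20 → f/18 → f/16 → f/14 → f/13 → f/11.

f/11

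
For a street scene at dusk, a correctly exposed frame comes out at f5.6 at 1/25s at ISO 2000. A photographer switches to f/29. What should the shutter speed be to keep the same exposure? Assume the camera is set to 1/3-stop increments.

1 s

Aperture: f/5.6 → f/6.3 → f/7.1 → f/8 → f/9 → f/10 → f/11 → f/13 → f/14 → f/16 → f/18 → f/20 → f/22 → f/25 → f/29 — 4 2/3 stops stopped down (darker).
Need 4 2/3 stops brighter from the shutter speed: 1/25 → 1/20 → 1/15 → 1/13 → 1/10 → 1/8 → 1/6 → 1/5 → 1/4 → 0.3 → 0.4 → 0.5 → 0.6 → 0.8 → 1.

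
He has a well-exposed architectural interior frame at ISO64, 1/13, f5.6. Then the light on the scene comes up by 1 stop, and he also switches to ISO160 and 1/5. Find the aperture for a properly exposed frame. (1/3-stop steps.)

Scene light: 1 stop brighter.
ISO: 64 → 80 → 100 → 125 → 160 — 1 1/3 stops raised (brighter).
Shutter speed: 1/13 → 1/10 → 1/8 → 1/6 → 1/5 — 1 1/3 stops slower (brighter).
Net so far: 3 2/3 stops brighter. Aperture: f/5.6 → f/6.3 → f/7.1 → f/8 → f/9 → f/10 → f/11 → f/13 → f/14 → f/16 → f/18 → f/20.

f/20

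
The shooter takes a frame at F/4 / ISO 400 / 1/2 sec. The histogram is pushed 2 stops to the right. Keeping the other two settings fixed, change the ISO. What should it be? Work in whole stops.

Overexposed by 2 stops → need 2 stops darker.
ISO: 400 → 200 → 100.

ISO 100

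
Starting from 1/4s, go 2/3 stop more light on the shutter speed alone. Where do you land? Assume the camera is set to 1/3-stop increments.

0.4 s

Shutter speed: 1/4 → 0.3 → 0.4 — 2/3 stop slower (brighter).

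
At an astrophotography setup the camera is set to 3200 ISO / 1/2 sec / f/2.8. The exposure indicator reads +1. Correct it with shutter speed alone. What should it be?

Overexposed by 1 stop → need 1 stop darker.
Shutter speed: 1/2 → 1/4.

1/4s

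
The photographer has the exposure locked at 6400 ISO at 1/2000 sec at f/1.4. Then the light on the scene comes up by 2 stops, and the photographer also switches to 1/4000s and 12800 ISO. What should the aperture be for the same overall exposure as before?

Scene light: 2 stops brighter.
Shutter speed: 1/2000 → 1/4000 — 1 stop shorter (darker).
ISO: 6400 → 12800 — 1 stop higher (brighter).
Net so far: 2 stops brighter. Aperture: f/1.4 → f/2 → f/2.8.

f/2.8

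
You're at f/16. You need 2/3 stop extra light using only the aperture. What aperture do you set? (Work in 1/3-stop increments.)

f/13

Aperture: f/16 → f/14 → f/13 — 2/3 stop opened up (brighter).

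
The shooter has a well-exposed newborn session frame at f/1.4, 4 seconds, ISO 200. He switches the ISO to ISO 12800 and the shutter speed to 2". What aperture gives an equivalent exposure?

f/8

ISO: 200 → 400 → 800 → 1600 → 3200 → 6400 → 12800 — 6 stops raised (brighter).
Shutter speed: 4 → 2 — 1 stop faster (darker).
Net change so far: 5 stops brighter. Offset with the aperture: f/1.4 → f/2 → f/2.8 → f/4 → f/5.6 → f/8.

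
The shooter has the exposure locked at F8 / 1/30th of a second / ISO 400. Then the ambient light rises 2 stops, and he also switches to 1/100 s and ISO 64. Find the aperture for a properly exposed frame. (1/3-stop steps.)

f/3.5

Scene light: 2 stops brighter.
Shutter speed: 1/30 → 1/40 → 1/50 → 1/60 → 1/80 → 1/100 — 1 2/3 stops faster (darker).
ISO: 400 → 320 → 250 → 200 → 160 → 125 → 100 → 80 → 64 — 2 2/3 stops dropped (darker).
Net so far: 2 1/3 stops darker. Aperture: f/8 → f/7.1 → f/6.3 → f/5.6 → f/5 → f/4.5 → f/4 → f/3.5.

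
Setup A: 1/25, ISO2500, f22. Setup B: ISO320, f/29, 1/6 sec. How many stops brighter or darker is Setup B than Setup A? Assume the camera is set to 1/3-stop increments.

1 2/3 stops darker

Aperture: f/22 → f/25 → f/29 — 2/3 stop smaller aperture (darker).
Shutter speed: 1/25 → 1/20 → 1/15 → 1/13 → 1/10 → 1/8 → 1/6 — 2 stops slower (brighter).
ISO: 2500 → 2000 → 1600 → 1250 → 1000 → 800 → 640 → 500 → 400 → 320 — 3 stops lower (darker).
Net: −2/3 +2 −3 = −1 2/3 stops.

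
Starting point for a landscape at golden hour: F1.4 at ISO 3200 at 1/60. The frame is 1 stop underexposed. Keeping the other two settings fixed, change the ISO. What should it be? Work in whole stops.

ISO 6400

Underexposed by 1 stop → need 1 stop brighter.
ISO: 3200 → 6400.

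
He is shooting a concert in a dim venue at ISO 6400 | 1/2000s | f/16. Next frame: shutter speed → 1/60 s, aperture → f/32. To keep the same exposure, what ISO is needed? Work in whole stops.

ISO 800

Shutter speed: 1/2000 → 1/1000 → 1/500 → 1/250 → 1/125 → 1/60 — 5 stops slower (brighter).
Aperture: f/16 → f/22 → f/32 — 2 stops stopped down (darker).
Net change so far: 3 stops brighter. Offset with the ISO: 6400 → 3200 → 1600 → 800.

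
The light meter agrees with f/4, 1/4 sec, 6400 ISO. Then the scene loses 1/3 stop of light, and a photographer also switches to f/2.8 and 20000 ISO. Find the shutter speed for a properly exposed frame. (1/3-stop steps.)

Scene light: 1/3 stop darker.
Aperture: f/4 → f/3.5 → f/3.2 → f/2.8 — 1 stop opened up (brighter).
ISO: 6400 → 8000 → 10000 → 12800 → 16000 → 20000 — 1 2/3 stops higher (brighter).
Net so far: 2 1/3 stops brighter. Shutter speed: 1/4 → 1/5 → 1/6 → 1/8 → 1/10 → 1/13 → 1/15 → 1/20.

1/20s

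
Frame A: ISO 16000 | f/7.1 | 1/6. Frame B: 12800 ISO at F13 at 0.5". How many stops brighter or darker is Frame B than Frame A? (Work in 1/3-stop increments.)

Aperture: f/7.1 → f/8 → f/9 → f/10 → f/11 → f/13 — 1 2/3 stops stopped down (darker).
Shutter speed: 1/6 → 1/5 → 1/4 → 0.3 → 0.4 → 0.5 — 1 2/3 stops longer (brighter).
ISO: 16000 → 12800 — 1/3 stop dropped (darker).
Net: −1 2/3 +1 2/3 −1/3 = −1/3 stops.

1/3 stop darker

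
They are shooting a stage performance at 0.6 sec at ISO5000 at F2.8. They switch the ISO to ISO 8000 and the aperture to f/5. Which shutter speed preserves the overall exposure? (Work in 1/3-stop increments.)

1.3 s

ISO: 5000 → 6400 → 8000 — 2/3 stop raised (brighter).
Aperture: f/2.8 → f/3.2 → f/3.5 → f/4 → f/4.5 → f/5 — 1 2/3 stops smaller aperture (darker).
Net change so far: 1 stop darker. Offset with the shutter speed: 0.6 → 0.8 → 1 → 1.3.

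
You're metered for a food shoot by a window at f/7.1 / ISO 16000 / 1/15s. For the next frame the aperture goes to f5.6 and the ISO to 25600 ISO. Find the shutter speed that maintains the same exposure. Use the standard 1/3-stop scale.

1/40s

Aperture: f/7.1 → f/6.3 → f/5.6 — 2/3 stop opened up (brighter).
ISO: 16000 → 20000 → 25600 — 2/3 stop raised (brighter).
Net change so far: 1 1/3 stops brighter. Offset with the shutter speed: 1/15 → 1/20 → 1/25 → 1/30 → 1/40.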